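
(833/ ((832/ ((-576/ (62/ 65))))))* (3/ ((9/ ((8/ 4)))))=-12495/ 31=-403.06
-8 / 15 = -0.53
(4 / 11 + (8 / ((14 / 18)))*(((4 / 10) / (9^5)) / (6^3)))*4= 99202408 / 68201595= 1.45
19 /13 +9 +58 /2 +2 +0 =539 /13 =41.46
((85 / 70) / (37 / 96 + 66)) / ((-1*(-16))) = 51 / 44611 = 0.00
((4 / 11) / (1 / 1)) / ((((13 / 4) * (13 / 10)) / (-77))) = -1120 / 169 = -6.63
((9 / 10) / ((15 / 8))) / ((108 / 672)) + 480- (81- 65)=35024 / 75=466.99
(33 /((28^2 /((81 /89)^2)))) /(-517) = -19683 /291873008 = -0.00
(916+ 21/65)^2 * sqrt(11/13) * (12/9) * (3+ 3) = 28380101768 * sqrt(143)/54925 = 6178910.46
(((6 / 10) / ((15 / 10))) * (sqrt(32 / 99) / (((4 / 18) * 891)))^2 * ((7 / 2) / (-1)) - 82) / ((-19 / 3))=20938034 / 1617165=12.95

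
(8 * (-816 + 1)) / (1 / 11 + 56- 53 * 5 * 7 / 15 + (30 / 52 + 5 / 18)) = 839124 / 8587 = 97.72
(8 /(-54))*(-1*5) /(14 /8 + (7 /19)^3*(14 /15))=0.41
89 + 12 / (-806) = 35861 / 403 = 88.99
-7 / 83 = -0.08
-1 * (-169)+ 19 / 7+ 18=1328 / 7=189.71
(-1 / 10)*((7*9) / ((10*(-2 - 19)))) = 3 / 100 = 0.03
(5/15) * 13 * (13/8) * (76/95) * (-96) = -2704/5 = -540.80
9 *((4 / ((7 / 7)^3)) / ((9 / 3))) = 12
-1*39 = -39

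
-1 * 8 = -8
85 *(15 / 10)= 255 / 2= 127.50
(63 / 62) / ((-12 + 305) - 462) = -63 / 10478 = -0.01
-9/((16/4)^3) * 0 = 0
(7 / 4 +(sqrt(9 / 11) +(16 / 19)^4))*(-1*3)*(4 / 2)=-3523173 / 260642 - 18*sqrt(11) / 11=-18.94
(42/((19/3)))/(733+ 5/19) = 7/774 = 0.01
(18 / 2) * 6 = 54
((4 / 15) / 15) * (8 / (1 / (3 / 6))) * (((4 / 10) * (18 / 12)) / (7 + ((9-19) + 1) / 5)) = 8 / 975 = 0.01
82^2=6724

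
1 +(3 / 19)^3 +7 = 54899 / 6859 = 8.00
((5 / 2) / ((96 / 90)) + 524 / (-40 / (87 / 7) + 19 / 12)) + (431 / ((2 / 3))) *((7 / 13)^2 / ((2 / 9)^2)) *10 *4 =466230776139 / 3077152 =151513.73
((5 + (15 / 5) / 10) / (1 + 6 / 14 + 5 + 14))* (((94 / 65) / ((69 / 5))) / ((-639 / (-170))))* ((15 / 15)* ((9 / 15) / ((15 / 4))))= 2371432 / 2049129225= 0.00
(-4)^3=-64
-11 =-11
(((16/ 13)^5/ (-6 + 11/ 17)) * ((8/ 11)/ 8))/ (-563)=17825792/ 209246996959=0.00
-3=-3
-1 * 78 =-78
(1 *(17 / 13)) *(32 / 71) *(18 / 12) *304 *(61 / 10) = 7565952 / 4615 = 1639.43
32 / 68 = 8 / 17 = 0.47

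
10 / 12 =5 / 6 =0.83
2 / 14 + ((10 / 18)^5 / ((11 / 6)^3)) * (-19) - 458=-9332749885 / 20376279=-458.02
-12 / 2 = -6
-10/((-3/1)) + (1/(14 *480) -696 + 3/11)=-17060583/24640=-692.39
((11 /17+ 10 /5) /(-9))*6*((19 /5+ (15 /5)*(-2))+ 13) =-324 /17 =-19.06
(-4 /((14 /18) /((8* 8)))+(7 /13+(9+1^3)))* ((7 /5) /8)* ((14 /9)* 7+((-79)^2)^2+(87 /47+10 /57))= -4538011972904207 /2089620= -2171692447.86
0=0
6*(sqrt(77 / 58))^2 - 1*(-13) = 608 / 29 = 20.97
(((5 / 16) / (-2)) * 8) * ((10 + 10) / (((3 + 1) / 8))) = -50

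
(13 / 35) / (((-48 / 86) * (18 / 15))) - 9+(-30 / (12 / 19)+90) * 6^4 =55511009 / 1008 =55070.45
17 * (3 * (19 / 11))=88.09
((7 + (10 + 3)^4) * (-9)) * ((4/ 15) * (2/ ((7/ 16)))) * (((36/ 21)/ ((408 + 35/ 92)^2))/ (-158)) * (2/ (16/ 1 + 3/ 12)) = 4456849342464/ 1775873560081075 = 0.00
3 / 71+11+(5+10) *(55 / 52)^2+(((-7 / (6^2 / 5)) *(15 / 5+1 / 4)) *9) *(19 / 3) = -5481667 / 35997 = -152.28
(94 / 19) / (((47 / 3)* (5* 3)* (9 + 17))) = 1 / 1235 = 0.00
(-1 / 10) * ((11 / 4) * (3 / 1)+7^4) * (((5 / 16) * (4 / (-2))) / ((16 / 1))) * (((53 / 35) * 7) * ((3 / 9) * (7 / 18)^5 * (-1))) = -0.30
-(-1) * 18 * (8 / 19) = 7.58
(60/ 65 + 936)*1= 12180/ 13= 936.92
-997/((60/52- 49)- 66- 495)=12961/7915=1.64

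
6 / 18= 1 / 3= 0.33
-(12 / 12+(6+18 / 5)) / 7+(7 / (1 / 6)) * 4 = 5827 / 35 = 166.49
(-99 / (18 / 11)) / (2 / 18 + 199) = -1089 / 3584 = -0.30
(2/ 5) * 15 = 6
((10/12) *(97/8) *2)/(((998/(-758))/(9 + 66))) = -4595375/3992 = -1151.15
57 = 57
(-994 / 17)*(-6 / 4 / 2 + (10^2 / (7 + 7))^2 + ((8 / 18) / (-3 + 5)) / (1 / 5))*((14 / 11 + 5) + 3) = -6435227 / 231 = -27858.13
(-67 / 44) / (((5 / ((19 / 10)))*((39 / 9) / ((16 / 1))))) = -7638 / 3575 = -2.14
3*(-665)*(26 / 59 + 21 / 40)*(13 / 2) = -11821173 / 944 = -12522.43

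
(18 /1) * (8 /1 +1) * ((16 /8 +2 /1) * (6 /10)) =1944 /5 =388.80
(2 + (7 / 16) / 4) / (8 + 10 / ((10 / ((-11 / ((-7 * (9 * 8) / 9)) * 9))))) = 945 / 4376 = 0.22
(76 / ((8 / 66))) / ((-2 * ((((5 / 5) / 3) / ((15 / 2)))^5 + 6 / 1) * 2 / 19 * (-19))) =26.12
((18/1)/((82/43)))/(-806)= -387/33046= -0.01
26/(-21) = -26/21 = -1.24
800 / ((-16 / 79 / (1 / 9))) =-3950 / 9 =-438.89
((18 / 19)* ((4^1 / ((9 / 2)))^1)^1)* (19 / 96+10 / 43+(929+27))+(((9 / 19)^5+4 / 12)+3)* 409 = 463900078461 / 212944514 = 2178.50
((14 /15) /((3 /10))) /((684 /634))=4438 /1539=2.88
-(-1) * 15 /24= 5 /8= 0.62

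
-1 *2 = -2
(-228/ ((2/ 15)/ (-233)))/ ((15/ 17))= 451554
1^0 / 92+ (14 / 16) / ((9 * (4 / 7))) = 1199 / 6624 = 0.18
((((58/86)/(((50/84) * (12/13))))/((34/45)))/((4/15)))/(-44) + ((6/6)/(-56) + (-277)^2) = 276405531173/3602368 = 76728.84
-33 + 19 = -14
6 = 6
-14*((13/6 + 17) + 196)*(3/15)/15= -9037/225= -40.16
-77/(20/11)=-847/20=-42.35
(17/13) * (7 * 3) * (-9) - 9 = -3330/13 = -256.15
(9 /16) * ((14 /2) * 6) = 189 /8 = 23.62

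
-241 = -241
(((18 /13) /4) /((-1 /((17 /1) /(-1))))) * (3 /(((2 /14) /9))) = 28917 /26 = 1112.19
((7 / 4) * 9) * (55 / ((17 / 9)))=31185 / 68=458.60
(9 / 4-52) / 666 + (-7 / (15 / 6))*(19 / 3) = -237203 / 13320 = -17.81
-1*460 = -460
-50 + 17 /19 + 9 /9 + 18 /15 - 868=-86916 /95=-914.91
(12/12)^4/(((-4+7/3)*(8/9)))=-27/40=-0.68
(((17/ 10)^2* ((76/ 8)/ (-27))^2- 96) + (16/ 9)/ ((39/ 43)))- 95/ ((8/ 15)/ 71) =-48296903873/ 3790800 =-12740.56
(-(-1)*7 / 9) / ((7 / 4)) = 4 / 9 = 0.44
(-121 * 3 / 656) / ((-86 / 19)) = 6897 / 56416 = 0.12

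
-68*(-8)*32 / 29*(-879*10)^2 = 1345013452800 / 29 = 46379774234.48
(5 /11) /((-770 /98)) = -7 /121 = -0.06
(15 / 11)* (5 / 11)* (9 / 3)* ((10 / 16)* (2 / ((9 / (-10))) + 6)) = 4.39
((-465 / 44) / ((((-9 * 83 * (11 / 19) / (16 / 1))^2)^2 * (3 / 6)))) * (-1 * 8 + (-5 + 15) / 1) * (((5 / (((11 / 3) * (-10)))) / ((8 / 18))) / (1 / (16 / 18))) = 1323811143680 / 61290901434020049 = 0.00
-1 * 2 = -2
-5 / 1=-5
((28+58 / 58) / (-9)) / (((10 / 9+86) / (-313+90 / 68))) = 307313 / 26656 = 11.53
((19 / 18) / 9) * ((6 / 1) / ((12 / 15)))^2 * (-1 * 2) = -13.19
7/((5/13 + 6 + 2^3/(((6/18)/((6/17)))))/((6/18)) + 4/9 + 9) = 13923/107426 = 0.13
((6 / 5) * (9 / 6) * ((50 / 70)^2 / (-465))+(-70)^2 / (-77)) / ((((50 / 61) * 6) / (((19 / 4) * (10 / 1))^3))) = -2224487319335 / 1604064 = -1386782.15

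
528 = 528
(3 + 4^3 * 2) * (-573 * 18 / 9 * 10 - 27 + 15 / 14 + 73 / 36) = -379106533 / 252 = -1504391.00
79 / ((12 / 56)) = 1106 / 3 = 368.67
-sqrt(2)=-1.41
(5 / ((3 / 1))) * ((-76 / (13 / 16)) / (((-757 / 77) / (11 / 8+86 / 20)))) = 2656808 / 29523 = 89.99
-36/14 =-18/7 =-2.57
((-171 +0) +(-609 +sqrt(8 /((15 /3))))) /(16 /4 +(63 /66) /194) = -3329040 /17093 +8536 * sqrt(10) /85465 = -194.44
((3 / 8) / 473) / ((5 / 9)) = 27 / 18920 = 0.00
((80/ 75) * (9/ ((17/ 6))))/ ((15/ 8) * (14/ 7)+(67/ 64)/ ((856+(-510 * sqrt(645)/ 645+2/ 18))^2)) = 639912818406270958393344/ 708237113496512718308873-26513274544128 * sqrt(645)/ 41661006676265454018169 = 0.90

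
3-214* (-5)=1073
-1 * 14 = -14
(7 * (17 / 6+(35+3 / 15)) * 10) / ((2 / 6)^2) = 23961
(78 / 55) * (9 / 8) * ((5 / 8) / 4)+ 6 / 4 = 2463 / 1408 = 1.75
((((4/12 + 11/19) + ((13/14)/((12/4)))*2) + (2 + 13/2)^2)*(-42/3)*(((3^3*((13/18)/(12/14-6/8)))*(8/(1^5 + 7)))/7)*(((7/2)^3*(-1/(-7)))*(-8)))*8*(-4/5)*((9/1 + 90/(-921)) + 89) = -14428791080704/17499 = -824549464.58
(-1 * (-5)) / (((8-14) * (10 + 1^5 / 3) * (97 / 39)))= -195 / 6014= -0.03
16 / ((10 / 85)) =136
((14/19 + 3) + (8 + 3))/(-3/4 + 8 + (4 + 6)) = 1120/1311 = 0.85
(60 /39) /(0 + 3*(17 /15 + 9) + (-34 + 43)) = 100 /2561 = 0.04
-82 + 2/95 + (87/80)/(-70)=-8724213/106400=-81.99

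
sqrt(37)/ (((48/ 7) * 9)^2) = 49 * sqrt(37)/ 186624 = 0.00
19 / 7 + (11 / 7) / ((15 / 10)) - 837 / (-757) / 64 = 3844969 / 1017408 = 3.78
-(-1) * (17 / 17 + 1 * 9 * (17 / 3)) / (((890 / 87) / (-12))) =-27144 / 445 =-61.00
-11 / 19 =-0.58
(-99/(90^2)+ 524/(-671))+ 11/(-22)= -780931/603900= -1.29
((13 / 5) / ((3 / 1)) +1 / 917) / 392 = 1492 / 673995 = 0.00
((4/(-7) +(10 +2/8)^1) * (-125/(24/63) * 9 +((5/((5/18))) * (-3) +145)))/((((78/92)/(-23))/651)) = 101757221713/208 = 489217412.08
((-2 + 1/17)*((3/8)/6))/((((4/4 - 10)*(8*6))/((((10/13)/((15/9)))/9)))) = 11/763776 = 0.00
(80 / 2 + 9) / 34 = 49 / 34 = 1.44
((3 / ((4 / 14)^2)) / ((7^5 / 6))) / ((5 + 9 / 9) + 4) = 9 / 6860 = 0.00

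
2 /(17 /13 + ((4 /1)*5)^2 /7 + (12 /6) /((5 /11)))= 910 /28597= 0.03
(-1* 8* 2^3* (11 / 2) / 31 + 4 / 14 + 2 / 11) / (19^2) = -25988 / 861707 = -0.03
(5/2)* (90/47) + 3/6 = 5.29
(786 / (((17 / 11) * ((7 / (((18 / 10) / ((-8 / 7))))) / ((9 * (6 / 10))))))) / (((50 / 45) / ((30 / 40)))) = -28363203 / 68000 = -417.11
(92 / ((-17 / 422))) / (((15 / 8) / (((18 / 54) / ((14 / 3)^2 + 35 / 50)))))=-621184 / 34391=-18.06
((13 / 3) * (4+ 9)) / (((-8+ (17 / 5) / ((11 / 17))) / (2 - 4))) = 18590 / 453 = 41.04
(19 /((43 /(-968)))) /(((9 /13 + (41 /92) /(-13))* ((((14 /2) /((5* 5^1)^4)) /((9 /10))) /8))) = -61866090000000 /236887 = -261162875.13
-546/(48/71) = -807.62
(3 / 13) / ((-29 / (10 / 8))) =-15 / 1508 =-0.01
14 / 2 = 7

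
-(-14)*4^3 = 896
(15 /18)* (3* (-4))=-10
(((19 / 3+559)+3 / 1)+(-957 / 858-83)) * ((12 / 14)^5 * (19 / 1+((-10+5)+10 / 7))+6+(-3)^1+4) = 62823103919 / 9176622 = 6845.99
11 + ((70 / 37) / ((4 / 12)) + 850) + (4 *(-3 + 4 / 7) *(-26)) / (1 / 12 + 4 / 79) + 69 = 92791548 / 32893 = 2821.01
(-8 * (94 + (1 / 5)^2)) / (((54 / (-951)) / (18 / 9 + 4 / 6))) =23848544 / 675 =35331.18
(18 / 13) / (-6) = -3 / 13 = -0.23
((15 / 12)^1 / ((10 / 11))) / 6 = 0.23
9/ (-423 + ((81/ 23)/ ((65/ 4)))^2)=-2235025/ 105034511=-0.02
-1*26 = -26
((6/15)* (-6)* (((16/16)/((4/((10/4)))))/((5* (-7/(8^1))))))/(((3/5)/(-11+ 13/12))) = -17/3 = -5.67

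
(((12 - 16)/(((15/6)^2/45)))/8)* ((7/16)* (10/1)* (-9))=567/4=141.75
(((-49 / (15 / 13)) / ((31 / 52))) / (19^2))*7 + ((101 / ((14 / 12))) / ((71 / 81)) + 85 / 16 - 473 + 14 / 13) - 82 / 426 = -2136873133901 / 5784404080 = -369.42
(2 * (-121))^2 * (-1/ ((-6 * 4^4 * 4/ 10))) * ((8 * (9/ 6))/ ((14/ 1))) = 81.70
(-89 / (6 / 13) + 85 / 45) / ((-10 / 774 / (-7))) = -1034537 / 10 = -103453.70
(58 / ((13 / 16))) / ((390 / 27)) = 4.94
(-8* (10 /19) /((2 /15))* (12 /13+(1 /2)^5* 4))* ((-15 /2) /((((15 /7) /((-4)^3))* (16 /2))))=-228900 /247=-926.72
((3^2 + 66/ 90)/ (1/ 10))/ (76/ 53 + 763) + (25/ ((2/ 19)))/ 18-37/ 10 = 64081/ 6660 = 9.62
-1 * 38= -38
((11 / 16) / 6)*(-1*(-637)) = 7007 / 96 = 72.99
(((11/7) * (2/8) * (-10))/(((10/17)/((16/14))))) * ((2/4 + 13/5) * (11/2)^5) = -933612647/7840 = -119083.25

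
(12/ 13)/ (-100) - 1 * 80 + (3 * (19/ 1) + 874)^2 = 866680.99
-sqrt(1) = -1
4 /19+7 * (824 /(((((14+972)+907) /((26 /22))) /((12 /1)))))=43.42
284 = 284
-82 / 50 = -41 / 25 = -1.64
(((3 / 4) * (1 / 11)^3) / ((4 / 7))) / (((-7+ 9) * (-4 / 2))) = -21 / 85184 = -0.00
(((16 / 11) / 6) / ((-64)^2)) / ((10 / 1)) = 1 / 168960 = 0.00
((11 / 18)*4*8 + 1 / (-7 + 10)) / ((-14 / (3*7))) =-179 / 6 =-29.83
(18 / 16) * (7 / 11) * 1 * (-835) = -52605 / 88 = -597.78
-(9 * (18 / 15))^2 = -2916 / 25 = -116.64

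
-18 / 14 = -1.29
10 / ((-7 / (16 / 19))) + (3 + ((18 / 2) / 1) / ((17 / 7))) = 12442 / 2261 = 5.50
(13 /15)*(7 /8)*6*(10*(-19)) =-1729 /2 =-864.50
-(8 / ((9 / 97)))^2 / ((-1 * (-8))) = -75272 / 81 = -929.28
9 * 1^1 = 9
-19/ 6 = -3.17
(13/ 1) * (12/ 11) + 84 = 1080/ 11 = 98.18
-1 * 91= -91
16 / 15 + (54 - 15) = 601 / 15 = 40.07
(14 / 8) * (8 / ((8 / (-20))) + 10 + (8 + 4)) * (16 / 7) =8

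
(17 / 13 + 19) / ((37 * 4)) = 66 / 481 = 0.14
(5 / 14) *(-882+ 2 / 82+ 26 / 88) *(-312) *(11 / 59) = 310157445 / 16933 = 18316.75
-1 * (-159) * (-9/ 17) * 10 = -14310/ 17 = -841.76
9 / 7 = 1.29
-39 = -39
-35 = -35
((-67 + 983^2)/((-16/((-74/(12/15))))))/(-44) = -89375535/704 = -126953.88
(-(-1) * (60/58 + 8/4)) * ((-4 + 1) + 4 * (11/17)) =-1.25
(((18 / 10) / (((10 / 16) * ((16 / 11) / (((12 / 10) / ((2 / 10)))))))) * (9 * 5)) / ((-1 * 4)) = -2673 / 20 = -133.65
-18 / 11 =-1.64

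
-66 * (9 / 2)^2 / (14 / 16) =-10692 / 7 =-1527.43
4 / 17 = 0.24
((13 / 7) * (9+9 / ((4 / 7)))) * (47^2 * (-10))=-1015351.07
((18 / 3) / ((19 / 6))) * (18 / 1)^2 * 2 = 23328 / 19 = 1227.79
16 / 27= 0.59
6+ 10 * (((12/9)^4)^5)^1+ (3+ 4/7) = 77199428499187/24407490807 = 3162.94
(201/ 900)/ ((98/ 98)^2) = 0.22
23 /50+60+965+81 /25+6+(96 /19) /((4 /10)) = 1047.33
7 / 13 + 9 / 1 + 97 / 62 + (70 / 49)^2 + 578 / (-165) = 62824133 / 6516510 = 9.64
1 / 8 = 0.12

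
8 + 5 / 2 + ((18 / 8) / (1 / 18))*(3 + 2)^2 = 1023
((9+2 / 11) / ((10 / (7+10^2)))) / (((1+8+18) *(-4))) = -10807 / 11880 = -0.91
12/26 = 6/13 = 0.46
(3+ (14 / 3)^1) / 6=23 / 18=1.28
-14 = -14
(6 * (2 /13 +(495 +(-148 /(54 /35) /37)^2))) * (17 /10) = 80856641 /15795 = 5119.13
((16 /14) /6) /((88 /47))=0.10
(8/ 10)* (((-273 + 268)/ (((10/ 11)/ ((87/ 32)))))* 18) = -8613/ 40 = -215.32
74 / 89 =0.83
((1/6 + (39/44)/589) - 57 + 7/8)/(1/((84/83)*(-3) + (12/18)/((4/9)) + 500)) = -37893129365/1358544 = -27892.46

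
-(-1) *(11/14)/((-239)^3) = -11/191126866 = -0.00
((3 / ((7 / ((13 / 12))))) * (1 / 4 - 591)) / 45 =-30719 / 5040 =-6.10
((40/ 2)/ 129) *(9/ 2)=30/ 43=0.70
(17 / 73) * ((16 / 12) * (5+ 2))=2.17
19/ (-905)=-19/ 905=-0.02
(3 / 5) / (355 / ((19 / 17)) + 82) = 19 / 12655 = 0.00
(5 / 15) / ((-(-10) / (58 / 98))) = 29 / 1470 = 0.02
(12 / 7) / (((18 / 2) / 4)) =16 / 21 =0.76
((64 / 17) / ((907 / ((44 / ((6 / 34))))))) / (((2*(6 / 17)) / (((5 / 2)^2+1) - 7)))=0.37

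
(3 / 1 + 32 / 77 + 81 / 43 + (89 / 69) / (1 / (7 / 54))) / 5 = 67439149 / 61683930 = 1.09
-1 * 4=-4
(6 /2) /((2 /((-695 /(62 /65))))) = -135525 /124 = -1092.94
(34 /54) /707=17 /19089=0.00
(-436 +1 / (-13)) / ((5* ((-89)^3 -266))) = 5669 / 45840275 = 0.00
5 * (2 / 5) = 2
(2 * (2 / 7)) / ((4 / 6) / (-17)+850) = 51 / 75859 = 0.00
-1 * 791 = -791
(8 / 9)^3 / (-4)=-0.18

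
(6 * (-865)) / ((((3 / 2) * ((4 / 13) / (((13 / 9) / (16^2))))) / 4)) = -146185 / 576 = -253.79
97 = 97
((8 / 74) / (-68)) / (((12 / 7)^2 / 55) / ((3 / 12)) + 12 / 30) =-2695 / 1040366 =-0.00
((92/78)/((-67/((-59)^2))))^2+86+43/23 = 603526646297/157038687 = 3843.17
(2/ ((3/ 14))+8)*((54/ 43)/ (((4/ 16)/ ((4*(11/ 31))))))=123.58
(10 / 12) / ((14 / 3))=5 / 28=0.18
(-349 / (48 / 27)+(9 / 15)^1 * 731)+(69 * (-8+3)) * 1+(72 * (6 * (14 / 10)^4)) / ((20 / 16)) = 61247223 / 50000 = 1224.94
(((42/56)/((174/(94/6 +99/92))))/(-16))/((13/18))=-0.01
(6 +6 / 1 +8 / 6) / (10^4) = 1 / 750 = 0.00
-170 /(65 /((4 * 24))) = -3264 /13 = -251.08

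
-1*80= -80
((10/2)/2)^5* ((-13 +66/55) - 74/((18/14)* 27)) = -10579375/7776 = -1360.52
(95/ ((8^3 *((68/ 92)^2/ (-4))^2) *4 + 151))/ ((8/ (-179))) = -4758696205/ 423573432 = -11.23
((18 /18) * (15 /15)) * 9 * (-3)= -27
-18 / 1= -18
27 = 27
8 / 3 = 2.67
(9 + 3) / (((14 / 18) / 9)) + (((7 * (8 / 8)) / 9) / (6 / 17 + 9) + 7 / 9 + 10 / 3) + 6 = 1493048 / 10017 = 149.05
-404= -404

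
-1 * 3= -3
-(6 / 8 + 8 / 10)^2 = -2.40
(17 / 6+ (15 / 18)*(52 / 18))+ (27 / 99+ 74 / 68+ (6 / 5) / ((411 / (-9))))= 22741538 / 3458565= 6.58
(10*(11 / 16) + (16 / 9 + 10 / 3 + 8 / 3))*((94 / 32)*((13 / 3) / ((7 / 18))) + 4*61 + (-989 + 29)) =-40367465 / 4032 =-10011.77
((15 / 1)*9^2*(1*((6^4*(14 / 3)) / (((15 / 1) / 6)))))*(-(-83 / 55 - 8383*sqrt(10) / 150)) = 243964224 / 55 + 4106731104*sqrt(10) / 25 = 523900674.22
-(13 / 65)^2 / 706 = -1 / 17650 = -0.00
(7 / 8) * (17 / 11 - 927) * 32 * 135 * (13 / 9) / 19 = -55582800 / 209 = -265946.41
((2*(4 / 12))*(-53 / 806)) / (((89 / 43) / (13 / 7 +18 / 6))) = -0.10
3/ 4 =0.75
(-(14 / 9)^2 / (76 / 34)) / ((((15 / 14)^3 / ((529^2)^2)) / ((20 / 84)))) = -16410435437.29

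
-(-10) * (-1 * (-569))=5690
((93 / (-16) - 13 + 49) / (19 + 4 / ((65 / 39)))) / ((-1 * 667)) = -105 / 49648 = -0.00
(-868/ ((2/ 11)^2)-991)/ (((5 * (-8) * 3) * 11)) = 3406/ 165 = 20.64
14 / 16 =7 / 8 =0.88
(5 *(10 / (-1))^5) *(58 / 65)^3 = -780448000 / 2197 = -355233.50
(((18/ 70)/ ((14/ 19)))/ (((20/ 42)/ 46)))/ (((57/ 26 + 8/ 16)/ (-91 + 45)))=-3527901/ 6125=-575.98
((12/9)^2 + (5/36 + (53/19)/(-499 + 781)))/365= 4129/782268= 0.01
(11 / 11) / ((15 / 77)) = 5.13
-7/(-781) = 7/781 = 0.01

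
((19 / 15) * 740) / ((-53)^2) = 2812 / 8427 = 0.33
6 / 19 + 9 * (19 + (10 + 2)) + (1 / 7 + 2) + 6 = 38232 / 133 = 287.46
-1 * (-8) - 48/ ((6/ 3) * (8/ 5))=-7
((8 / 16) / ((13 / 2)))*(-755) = -755 / 13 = -58.08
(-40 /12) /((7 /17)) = -170 /21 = -8.10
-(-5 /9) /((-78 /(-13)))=5 /54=0.09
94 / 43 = 2.19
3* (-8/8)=-3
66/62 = 33/31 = 1.06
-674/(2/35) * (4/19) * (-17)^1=802060/19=42213.68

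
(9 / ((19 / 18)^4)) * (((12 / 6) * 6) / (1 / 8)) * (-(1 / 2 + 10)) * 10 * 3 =-219229.96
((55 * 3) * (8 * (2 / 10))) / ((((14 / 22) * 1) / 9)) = 26136 / 7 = 3733.71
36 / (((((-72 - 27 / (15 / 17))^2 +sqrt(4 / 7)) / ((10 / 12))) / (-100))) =-138163725000 / 484805455427 +3750000 * sqrt(7) / 484805455427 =-0.28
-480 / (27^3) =-160 / 6561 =-0.02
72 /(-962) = -36 /481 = -0.07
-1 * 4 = -4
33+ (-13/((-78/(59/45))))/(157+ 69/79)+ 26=198683621/3367440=59.00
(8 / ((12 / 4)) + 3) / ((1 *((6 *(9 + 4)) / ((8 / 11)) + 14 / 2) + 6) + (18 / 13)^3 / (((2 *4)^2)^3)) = 0.05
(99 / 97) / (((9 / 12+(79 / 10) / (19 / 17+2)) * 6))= 17490 / 337657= 0.05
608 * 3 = 1824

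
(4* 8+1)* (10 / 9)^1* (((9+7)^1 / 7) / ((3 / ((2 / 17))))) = 3520 / 1071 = 3.29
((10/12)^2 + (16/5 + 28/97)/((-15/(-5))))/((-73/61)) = -1978169/1274580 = -1.55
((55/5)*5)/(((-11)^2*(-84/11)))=-5/84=-0.06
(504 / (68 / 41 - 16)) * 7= -246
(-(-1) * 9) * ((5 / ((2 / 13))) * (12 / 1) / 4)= 1755 / 2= 877.50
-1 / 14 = -0.07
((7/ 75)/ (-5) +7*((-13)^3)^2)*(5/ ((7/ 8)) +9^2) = 2929873061.38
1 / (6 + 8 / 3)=3 / 26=0.12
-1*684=-684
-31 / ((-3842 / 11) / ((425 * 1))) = 8525 / 226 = 37.72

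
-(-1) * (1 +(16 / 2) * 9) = 73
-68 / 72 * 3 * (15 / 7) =-85 / 14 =-6.07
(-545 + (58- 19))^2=256036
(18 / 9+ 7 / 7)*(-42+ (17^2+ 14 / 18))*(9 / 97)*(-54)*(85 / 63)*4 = -13647600 / 679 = -20099.56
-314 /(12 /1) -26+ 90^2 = 48287 /6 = 8047.83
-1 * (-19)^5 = 2476099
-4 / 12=-0.33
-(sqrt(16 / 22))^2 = -8 / 11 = -0.73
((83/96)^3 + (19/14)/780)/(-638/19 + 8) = -4956406519/195641671680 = -0.03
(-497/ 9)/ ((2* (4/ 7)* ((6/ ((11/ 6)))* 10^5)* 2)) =-0.00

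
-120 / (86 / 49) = -2940 / 43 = -68.37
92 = 92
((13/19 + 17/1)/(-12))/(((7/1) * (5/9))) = -36/95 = -0.38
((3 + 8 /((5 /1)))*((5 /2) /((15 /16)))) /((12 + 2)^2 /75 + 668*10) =0.00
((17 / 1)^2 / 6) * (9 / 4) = 867 / 8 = 108.38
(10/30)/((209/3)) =1/209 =0.00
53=53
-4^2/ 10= -8/ 5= -1.60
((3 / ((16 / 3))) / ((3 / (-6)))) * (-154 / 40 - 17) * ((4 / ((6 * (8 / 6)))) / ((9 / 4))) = 417 / 80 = 5.21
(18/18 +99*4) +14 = 411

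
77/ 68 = 1.13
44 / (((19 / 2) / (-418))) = -1936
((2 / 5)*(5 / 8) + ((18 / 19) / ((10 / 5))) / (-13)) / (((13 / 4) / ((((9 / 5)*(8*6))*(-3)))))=-273456 / 16055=-17.03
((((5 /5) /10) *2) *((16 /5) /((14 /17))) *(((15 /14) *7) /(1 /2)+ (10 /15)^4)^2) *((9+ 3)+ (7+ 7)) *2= 10716632992 /1148175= 9333.62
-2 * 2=-4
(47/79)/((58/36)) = 846/2291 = 0.37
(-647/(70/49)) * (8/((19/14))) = -253624/95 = -2669.73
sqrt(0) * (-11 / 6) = 0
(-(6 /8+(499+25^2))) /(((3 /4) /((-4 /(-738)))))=-8998 /1107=-8.13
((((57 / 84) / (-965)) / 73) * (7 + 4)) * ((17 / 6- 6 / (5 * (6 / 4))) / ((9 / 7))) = -12749 / 76080600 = -0.00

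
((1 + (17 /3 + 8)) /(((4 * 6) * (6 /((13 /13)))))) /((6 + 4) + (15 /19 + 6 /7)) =1463 /167292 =0.01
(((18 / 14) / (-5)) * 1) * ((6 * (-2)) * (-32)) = -3456 / 35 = -98.74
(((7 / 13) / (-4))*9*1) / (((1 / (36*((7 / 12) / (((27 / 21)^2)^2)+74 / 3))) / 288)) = -109696328 / 351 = -312525.15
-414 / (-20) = 207 / 10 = 20.70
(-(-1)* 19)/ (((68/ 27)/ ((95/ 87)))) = 16245/ 1972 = 8.24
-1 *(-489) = 489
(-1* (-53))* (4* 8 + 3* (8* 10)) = 14416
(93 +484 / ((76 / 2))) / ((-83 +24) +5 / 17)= -34153 / 18962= -1.80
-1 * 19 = -19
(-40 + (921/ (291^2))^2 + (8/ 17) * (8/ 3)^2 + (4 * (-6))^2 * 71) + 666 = 562459987863451/ 13544979993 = 41525.35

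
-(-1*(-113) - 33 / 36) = -1345 / 12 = -112.08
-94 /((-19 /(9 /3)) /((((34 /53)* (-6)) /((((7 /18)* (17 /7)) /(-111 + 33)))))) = 4751136 /1007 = 4718.11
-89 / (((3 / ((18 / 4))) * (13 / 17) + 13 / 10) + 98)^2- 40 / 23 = -104177041060 / 59595654407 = -1.75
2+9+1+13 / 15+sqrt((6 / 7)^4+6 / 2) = sqrt(8499) / 49+193 / 15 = 14.75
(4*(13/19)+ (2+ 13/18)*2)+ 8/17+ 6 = 42593/2907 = 14.65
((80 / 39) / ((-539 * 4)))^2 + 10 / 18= 81830215 / 147294147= 0.56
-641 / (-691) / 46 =641 / 31786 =0.02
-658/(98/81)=-3807/7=-543.86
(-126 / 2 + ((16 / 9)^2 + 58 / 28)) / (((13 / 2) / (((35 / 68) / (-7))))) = 327545 / 501228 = 0.65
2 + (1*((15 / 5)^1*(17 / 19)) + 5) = 9.68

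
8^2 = 64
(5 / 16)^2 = 0.10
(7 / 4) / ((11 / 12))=21 / 11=1.91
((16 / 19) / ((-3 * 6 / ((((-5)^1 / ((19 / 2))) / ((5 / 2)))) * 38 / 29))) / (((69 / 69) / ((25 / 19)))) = 11600 / 1172889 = 0.01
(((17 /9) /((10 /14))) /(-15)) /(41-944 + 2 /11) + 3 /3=6704734 /6703425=1.00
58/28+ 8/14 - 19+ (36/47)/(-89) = -958411/58562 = -16.37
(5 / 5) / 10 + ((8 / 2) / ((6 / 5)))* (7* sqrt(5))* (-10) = 1 / 10 - 700* sqrt(5) / 3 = -521.65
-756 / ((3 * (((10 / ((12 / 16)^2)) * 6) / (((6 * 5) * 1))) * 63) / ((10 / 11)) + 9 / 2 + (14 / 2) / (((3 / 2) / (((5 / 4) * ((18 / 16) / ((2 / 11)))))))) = -4480 / 4621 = -0.97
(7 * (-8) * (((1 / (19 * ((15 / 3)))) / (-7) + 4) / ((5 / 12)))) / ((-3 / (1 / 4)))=21272 / 475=44.78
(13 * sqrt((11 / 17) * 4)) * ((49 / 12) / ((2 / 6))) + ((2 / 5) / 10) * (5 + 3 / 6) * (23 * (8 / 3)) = 1012 / 75 + 637 * sqrt(187) / 34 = 269.69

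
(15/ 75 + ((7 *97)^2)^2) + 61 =1062794018711/ 5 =212558803742.20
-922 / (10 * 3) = -461 / 15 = -30.73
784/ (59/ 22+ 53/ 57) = 140448/ 647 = 217.08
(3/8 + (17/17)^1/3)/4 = 0.18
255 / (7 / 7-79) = -3.27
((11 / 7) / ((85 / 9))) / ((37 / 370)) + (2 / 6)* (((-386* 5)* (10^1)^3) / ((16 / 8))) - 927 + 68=-115141069 / 357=-322524.00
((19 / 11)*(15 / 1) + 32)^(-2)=0.00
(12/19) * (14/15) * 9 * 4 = 2016/95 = 21.22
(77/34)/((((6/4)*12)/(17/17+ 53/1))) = 231/34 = 6.79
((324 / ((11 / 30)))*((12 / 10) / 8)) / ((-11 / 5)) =-7290 / 121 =-60.25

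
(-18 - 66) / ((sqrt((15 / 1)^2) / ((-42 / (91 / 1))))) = 168 / 65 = 2.58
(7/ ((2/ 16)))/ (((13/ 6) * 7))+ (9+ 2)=14.69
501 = 501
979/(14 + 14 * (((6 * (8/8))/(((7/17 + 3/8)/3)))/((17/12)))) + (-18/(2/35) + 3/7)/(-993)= 37367023/8503390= 4.39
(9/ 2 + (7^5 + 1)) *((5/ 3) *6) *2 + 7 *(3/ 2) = 672521/ 2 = 336260.50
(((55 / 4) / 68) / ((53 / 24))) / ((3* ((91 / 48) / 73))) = 96360 / 81991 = 1.18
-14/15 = -0.93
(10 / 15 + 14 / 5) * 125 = 1300 / 3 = 433.33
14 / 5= 2.80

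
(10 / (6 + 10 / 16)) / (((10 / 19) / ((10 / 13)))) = 2.21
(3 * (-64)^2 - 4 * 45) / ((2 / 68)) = 411672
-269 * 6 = -1614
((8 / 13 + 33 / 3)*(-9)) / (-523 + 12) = 1359 / 6643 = 0.20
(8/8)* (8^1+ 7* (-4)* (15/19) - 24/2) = -496/19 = -26.11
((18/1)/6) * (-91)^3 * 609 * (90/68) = -61954839765/34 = -1822201169.56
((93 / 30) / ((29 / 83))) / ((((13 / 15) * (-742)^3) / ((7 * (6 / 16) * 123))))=-2848311 / 352026217088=-0.00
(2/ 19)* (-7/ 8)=-7/ 76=-0.09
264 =264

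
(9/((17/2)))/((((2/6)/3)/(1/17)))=162/289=0.56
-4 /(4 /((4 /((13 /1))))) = -4 /13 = -0.31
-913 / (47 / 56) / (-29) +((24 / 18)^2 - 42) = -33254 / 12267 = -2.71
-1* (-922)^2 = -850084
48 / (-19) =-48 / 19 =-2.53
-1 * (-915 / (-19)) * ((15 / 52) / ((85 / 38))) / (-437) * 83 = 227835 / 193154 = 1.18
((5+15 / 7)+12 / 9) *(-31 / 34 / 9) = -2759 / 3213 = -0.86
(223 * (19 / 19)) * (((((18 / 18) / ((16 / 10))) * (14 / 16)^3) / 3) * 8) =382445 / 1536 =248.99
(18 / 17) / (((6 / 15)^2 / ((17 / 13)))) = 225 / 26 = 8.65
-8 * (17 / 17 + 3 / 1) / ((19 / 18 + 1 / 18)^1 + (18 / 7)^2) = -7056 / 1703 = -4.14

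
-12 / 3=-4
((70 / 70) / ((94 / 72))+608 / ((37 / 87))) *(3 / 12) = 621861 / 1739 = 357.60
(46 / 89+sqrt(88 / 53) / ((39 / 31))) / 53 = 46 / 4717+62 * sqrt(1166) / 109551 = 0.03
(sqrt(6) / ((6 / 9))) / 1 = 3 * sqrt(6) / 2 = 3.67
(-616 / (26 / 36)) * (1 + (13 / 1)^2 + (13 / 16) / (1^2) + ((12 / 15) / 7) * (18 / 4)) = -9498357 / 65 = -146128.57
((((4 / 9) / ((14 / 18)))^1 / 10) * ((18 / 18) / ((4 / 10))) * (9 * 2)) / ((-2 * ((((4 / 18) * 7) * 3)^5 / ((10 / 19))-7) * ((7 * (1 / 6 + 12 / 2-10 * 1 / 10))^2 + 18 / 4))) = -393660 / 1687132913011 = -0.00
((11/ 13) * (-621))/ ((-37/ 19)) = 129789/ 481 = 269.83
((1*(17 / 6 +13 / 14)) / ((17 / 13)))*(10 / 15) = 1.92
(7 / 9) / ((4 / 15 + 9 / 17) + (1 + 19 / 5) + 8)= 595 / 10401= 0.06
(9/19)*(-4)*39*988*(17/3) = -413712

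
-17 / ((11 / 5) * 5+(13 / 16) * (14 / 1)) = -136 / 179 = -0.76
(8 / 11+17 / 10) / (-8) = -267 / 880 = -0.30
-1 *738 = -738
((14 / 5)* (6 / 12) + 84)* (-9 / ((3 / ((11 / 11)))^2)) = -427 / 5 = -85.40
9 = 9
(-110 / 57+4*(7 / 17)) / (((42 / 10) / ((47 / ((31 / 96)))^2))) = -3098961920 / 2172821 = -1426.24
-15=-15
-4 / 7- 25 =-179 / 7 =-25.57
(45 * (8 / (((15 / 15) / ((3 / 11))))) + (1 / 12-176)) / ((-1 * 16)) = 10261 / 2112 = 4.86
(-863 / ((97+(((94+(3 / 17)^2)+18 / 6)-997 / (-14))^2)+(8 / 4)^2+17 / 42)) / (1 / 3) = -127146690972 / 1395123262669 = -0.09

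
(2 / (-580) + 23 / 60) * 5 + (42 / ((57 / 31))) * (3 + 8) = 1673911 / 6612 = 253.16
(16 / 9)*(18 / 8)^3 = 81 / 4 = 20.25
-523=-523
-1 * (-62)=62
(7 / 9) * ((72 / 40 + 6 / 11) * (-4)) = -1204 / 165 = -7.30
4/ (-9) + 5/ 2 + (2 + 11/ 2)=86/ 9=9.56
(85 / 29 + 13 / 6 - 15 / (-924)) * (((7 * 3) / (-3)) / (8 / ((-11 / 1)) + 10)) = -137033 / 35496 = -3.86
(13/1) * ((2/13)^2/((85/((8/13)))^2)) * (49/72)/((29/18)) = 0.00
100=100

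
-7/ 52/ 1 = -7/ 52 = -0.13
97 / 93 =1.04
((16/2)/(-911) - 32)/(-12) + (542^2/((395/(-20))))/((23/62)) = -66365097682/1655287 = -40092.80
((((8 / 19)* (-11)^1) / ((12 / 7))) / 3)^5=-86617093024 / 146211169851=-0.59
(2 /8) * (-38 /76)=-1 /8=-0.12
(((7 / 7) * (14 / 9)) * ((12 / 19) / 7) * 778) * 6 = 12448 / 19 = 655.16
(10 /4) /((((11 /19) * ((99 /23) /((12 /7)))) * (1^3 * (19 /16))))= 3680 /2541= 1.45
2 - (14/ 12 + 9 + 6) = -85/ 6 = -14.17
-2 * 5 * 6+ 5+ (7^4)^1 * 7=16752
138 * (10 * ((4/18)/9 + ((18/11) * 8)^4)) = 16021131462680/395307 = 40528327.26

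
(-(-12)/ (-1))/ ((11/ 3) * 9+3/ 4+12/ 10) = -80/ 233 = -0.34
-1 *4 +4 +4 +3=7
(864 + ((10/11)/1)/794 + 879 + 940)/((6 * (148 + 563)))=5858333/9314811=0.63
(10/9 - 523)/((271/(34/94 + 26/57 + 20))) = -261956387/6534081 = -40.09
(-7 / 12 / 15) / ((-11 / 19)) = 133 / 1980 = 0.07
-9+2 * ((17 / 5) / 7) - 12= -701 / 35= -20.03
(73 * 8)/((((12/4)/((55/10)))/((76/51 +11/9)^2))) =553186700/70227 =7877.12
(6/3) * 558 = 1116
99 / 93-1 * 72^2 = -160671 / 31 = -5182.94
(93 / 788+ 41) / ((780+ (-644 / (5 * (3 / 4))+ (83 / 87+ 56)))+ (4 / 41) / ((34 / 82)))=79868465 / 1292595012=0.06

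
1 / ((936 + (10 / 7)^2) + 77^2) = 49 / 336485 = 0.00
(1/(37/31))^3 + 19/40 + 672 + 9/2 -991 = -313.44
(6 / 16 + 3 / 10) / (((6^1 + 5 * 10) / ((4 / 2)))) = 27 / 1120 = 0.02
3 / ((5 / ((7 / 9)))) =7 / 15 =0.47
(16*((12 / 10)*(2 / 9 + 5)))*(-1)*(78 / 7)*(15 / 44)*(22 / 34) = -29328 / 119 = -246.45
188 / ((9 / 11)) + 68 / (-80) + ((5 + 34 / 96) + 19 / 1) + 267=374603 / 720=520.28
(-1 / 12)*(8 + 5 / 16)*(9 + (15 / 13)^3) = -256557 / 35152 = -7.30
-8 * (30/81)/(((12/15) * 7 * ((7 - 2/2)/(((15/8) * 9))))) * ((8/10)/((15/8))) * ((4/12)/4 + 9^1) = -1090/189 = -5.77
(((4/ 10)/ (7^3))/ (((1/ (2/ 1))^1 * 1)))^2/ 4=4/ 2941225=0.00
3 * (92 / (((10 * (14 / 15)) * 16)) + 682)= 229359 / 112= 2047.85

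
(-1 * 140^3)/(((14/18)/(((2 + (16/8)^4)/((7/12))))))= -108864000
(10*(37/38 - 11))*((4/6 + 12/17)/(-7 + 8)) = -44450/323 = -137.62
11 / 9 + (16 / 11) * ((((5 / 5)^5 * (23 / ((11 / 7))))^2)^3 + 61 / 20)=12539722461714281 / 876922695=14299689.74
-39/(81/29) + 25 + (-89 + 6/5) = -76.76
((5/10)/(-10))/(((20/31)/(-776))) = 3007/50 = 60.14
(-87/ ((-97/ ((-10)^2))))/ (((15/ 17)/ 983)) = 9692380/ 97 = 99921.44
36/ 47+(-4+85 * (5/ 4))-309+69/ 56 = -538907/ 2632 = -204.75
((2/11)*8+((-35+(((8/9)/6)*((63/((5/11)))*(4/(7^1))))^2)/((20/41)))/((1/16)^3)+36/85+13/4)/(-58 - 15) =-725468858507/61429500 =-11809.78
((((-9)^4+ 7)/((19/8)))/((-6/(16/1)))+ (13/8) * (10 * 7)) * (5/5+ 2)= -1655473/76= -21782.54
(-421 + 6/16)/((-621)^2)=-3365/3085128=-0.00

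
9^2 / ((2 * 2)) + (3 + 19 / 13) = 1285 / 52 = 24.71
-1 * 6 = -6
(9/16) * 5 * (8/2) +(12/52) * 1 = 597/52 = 11.48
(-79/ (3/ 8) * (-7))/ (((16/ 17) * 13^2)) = 9401/ 1014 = 9.27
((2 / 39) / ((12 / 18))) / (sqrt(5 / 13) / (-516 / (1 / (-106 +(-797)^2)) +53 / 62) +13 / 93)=10895399041127274* sqrt(65) / 11790833796671270995350229 +499111307733467639300961 / 906987215128559307334633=0.55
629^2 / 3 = 395641 / 3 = 131880.33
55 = 55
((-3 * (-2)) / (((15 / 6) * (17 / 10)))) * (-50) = -1200 / 17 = -70.59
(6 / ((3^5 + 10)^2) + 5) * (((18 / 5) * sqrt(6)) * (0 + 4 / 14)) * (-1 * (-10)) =125.98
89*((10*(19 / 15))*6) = 6764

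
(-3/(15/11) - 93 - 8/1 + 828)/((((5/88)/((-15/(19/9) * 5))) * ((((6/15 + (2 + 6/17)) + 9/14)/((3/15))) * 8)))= -28462896/8531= -3336.41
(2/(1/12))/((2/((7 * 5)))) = 420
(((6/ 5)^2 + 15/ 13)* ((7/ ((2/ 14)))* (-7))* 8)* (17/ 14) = -2808876/ 325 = -8642.70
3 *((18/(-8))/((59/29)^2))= -22707/13924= -1.63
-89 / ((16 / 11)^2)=-10769 / 256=-42.07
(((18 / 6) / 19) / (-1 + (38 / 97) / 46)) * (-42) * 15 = 301185 / 3002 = 100.33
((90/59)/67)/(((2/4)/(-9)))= -1620/3953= -0.41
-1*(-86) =86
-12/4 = -3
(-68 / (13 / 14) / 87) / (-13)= 952 / 14703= 0.06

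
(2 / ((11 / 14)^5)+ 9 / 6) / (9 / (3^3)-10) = -7903347 / 9340958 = -0.85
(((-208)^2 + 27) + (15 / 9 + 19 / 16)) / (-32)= -1352.93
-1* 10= -10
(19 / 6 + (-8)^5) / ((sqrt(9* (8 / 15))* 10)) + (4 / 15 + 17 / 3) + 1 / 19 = 1706 / 285 -196589* sqrt(30) / 720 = -1489.52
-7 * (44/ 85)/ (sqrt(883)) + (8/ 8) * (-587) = -587 -308 * sqrt(883)/ 75055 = -587.12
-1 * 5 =-5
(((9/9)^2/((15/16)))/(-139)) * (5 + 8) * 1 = -208/2085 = -0.10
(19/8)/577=19/4616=0.00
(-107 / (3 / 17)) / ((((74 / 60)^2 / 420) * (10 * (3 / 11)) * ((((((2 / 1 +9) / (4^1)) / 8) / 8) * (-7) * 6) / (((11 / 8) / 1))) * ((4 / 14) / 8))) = 1792806400 / 1369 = 1309573.70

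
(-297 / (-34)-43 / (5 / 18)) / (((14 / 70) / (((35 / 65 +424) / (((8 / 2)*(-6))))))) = 45680763 / 3536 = 12918.77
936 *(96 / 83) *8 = 718848 / 83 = 8660.82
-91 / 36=-2.53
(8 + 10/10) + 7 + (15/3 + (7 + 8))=36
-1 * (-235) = 235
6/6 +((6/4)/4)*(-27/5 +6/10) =-4/5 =-0.80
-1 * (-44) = 44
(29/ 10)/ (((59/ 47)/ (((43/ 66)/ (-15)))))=-58609/ 584100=-0.10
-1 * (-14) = 14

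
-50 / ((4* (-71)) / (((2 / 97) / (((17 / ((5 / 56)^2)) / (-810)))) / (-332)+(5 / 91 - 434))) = -60533095494975 / 792330727552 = -76.40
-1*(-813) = 813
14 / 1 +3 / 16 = 227 / 16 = 14.19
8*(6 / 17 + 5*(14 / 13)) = 10144 / 221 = 45.90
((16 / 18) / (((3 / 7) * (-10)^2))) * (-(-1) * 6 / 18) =14 / 2025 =0.01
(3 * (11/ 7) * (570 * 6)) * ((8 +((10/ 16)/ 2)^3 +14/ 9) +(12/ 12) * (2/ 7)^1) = 7986083325/ 50176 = 159161.42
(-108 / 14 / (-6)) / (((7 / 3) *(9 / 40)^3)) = 64000 / 1323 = 48.37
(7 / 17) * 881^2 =5433127 / 17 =319595.71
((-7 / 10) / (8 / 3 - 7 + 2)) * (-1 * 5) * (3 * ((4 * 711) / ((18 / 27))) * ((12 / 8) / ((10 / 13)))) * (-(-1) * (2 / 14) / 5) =-748683 / 700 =-1069.55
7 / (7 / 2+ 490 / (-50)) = -10 / 9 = -1.11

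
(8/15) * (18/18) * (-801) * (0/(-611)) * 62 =0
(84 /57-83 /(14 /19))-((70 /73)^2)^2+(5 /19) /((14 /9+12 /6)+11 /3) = -111.98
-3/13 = -0.23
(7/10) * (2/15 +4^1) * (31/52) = 6727/3900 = 1.72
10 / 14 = 5 / 7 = 0.71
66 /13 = 5.08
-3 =-3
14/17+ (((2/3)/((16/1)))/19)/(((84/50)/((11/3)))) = 809059/976752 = 0.83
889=889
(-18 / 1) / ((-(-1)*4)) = -9 / 2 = -4.50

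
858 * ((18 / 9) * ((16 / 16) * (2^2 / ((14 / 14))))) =6864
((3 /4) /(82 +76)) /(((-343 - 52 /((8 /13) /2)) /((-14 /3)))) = 7 /161792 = 0.00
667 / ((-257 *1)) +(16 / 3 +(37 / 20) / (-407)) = 463649 / 169620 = 2.73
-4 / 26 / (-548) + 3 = 10687 / 3562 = 3.00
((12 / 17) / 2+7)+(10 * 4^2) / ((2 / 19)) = 25965 / 17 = 1527.35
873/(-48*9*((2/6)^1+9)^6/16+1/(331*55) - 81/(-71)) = -30466813905/622869682070468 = -0.00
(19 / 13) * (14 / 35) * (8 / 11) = 304 / 715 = 0.43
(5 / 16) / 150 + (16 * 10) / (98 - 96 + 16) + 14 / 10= 10.29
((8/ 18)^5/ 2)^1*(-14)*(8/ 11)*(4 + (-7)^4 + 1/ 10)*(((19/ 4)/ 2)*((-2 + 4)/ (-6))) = 545925632/ 3247695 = 168.10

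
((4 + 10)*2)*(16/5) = 448/5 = 89.60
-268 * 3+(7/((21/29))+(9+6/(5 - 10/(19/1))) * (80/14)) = -262481/357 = -735.24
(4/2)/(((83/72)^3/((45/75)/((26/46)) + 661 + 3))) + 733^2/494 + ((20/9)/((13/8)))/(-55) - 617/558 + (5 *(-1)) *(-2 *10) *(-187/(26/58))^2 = 490323560610815700452/28173543634665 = 17403687.91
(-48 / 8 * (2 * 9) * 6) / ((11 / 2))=-1296 / 11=-117.82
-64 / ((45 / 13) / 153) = -14144 / 5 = -2828.80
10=10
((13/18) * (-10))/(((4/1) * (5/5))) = -65/36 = -1.81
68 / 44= 17 / 11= 1.55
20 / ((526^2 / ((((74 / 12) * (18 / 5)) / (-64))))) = -111 / 4426816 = -0.00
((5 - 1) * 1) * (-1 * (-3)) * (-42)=-504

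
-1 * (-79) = 79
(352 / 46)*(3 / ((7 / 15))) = 7920 / 161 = 49.19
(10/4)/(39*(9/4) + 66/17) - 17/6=-34969/12462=-2.81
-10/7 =-1.43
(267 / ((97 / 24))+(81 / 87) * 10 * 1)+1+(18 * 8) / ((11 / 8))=5603761 / 30943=181.10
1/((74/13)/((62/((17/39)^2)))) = 612963/10693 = 57.32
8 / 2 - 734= -730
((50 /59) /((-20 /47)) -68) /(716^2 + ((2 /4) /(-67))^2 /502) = -37222949604 /272641128146107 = -0.00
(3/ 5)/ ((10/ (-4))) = -6/ 25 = -0.24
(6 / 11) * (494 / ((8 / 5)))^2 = 51996.31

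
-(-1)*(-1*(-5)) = 5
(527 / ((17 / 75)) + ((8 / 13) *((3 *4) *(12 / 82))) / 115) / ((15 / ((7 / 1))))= 332526719 / 306475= 1085.00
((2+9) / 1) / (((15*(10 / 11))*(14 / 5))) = 0.29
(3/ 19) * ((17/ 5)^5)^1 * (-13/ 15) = -62.17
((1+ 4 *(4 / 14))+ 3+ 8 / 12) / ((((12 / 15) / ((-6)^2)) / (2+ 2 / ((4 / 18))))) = 20130 / 7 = 2875.71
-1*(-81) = 81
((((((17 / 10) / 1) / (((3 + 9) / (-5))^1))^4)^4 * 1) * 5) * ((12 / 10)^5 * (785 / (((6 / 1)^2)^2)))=7639807124479698351517 / 252428641478023053312000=0.03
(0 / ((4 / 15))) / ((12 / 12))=0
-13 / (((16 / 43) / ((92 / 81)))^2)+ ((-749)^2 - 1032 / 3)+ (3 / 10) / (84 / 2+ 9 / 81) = 560535.88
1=1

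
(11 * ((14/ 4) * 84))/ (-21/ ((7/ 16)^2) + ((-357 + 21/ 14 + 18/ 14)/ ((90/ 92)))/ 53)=-5999070/ 216193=-27.75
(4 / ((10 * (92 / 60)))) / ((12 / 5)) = 5 / 46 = 0.11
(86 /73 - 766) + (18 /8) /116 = -25905391 /33872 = -764.80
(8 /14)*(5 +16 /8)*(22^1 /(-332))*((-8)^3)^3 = 2952790016 /83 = 35575783.33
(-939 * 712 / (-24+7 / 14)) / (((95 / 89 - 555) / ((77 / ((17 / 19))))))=-43526116788 / 9847675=-4419.94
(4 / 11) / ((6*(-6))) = -1 / 99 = -0.01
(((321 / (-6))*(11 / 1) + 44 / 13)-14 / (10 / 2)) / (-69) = 3323 / 390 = 8.52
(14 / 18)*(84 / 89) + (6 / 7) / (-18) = 1283 / 1869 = 0.69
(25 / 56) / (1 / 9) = 225 / 56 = 4.02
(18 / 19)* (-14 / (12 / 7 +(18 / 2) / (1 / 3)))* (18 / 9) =-1176 / 1273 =-0.92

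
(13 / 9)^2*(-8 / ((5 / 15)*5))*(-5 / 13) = 104 / 27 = 3.85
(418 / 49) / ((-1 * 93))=-418 / 4557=-0.09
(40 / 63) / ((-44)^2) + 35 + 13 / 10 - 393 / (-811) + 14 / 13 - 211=-69574954909 / 401846445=-173.14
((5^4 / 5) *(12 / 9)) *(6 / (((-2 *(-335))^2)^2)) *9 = 9 / 201511210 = 0.00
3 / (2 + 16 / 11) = 0.87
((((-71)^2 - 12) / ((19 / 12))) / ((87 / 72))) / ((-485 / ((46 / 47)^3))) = -2999506176 / 590322115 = -5.08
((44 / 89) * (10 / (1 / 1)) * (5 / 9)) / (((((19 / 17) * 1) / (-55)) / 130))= -267410000 / 15219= -17570.80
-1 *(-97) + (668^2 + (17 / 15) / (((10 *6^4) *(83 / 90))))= 80016428897 / 179280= 446321.00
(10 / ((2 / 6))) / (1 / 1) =30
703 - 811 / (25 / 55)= -5406 / 5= -1081.20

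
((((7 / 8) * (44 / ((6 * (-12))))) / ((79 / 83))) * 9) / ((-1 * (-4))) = -6391 / 5056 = -1.26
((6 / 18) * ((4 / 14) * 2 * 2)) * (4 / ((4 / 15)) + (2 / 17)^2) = 34712 / 6069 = 5.72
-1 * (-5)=5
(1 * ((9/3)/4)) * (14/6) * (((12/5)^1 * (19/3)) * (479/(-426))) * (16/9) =-509656/9585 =-53.17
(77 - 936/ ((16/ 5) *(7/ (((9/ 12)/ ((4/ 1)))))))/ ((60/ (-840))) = -15493/ 16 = -968.31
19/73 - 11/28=-271/2044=-0.13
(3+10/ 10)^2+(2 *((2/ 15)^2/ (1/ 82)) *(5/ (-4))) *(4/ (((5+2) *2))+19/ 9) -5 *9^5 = -836998979/ 2835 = -295237.74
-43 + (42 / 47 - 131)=-8136 / 47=-173.11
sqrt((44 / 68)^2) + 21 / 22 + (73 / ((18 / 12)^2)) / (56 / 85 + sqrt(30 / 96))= 8393030221 / 47295666- 8438800 * sqrt(5) / 126459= 28.24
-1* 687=-687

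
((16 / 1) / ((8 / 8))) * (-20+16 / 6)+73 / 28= -23077 / 84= -274.73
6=6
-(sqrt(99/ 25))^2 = -99/ 25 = -3.96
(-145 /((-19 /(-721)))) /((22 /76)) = -209090 /11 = -19008.18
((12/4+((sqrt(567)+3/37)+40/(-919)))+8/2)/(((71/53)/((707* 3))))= 26900206074/2414213+1011717* sqrt(7)/71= 48843.16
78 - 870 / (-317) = 25596 / 317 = 80.74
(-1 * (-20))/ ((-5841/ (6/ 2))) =-20/ 1947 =-0.01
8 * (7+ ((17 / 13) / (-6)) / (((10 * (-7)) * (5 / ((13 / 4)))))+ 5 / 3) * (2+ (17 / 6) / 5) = 800987 / 4500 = 178.00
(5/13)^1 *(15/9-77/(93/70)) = -21.65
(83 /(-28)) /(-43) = 83 /1204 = 0.07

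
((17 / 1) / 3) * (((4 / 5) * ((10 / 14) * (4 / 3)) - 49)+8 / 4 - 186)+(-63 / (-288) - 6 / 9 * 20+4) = -2671463 / 2016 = -1325.13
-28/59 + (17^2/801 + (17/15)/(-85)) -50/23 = -62527844/27173925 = -2.30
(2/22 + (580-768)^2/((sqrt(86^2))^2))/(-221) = -99045/4494919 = -0.02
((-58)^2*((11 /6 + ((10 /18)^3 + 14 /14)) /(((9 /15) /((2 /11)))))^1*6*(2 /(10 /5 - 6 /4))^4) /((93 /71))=2678721443840 /745767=3591901.28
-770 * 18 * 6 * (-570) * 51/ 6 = 402910200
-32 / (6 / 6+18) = -32 / 19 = -1.68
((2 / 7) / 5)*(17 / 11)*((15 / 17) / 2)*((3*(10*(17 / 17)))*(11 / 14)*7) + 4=73 / 7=10.43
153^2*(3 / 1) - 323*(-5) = 71842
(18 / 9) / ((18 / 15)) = 5 / 3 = 1.67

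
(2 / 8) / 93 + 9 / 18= 187 / 372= 0.50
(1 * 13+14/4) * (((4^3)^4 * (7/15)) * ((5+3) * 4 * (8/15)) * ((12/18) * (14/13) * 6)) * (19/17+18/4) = 884325176311808/16575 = 53352951813.68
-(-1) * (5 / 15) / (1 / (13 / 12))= 13 / 36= 0.36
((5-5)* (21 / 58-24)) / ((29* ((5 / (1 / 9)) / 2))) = 0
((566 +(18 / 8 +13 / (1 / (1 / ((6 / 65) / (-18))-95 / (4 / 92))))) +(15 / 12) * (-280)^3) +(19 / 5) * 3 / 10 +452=-2746991861 / 100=-27469918.61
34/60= 0.57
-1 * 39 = -39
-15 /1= -15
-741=-741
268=268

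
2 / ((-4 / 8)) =-4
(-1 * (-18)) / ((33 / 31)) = 186 / 11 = 16.91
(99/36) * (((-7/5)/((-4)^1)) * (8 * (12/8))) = 11.55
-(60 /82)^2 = -900 /1681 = -0.54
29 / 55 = 0.53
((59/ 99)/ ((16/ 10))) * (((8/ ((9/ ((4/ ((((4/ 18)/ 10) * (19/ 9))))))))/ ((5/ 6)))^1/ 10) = 708/ 209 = 3.39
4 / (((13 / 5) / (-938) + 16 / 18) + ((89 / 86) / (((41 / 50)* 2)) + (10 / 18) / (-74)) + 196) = 11013602040 / 543823133003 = 0.02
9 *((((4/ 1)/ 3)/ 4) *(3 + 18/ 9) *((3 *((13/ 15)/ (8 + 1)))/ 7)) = 13/ 21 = 0.62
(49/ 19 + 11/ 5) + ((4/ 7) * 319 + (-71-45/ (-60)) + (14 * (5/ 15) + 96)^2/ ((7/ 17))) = 24727.42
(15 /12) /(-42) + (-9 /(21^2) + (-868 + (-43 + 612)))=-351683 /1176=-299.05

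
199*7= 1393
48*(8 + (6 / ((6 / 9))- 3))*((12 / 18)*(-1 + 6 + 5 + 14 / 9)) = 5176.89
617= 617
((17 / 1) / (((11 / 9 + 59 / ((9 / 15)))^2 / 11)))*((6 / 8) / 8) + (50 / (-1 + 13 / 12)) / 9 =5138158723 / 77070336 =66.67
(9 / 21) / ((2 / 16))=24 / 7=3.43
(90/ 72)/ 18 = 5/ 72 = 0.07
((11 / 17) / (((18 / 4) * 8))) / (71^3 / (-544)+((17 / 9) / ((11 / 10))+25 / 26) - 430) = -12584 / 759811057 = -0.00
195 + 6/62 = 6048/31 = 195.10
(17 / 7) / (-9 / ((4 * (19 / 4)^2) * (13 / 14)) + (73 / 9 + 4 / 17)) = 12206493 / 41410943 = 0.29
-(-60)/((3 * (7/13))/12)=3120/7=445.71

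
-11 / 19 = -0.58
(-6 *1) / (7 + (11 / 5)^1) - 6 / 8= -129 / 92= -1.40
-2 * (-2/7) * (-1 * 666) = -2664/7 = -380.57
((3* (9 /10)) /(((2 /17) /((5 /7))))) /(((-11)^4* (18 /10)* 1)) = 255 /409948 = 0.00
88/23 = 3.83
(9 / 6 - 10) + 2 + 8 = 3 / 2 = 1.50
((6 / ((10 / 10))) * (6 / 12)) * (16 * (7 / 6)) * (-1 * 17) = -952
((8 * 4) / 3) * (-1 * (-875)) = 28000 / 3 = 9333.33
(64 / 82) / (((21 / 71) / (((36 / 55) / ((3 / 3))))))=27264 / 15785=1.73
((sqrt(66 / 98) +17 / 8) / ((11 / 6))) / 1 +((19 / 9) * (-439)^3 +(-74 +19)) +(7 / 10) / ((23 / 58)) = -8133880828187 / 45540 +6 * sqrt(33) / 77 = -178609591.74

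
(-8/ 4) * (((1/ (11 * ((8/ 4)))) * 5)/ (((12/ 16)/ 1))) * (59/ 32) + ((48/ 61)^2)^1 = -489439/ 982344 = -0.50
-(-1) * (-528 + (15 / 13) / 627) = -1434571 / 2717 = -528.00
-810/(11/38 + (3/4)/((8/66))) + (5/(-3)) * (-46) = -285850/5907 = -48.39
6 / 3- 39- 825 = -862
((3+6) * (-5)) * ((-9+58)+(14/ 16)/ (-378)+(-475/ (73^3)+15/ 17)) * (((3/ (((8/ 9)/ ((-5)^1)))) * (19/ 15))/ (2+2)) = 40612736556555/ 3386003968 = 11994.30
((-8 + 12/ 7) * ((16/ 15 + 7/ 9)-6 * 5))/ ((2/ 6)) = 7964/ 15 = 530.93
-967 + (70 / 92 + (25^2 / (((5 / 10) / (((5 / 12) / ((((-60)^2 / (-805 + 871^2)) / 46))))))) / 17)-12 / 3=462481671 / 1564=295704.39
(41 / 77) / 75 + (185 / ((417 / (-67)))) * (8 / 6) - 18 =-138771553 / 2408175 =-57.63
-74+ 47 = -27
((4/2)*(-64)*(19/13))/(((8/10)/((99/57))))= -5280/13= -406.15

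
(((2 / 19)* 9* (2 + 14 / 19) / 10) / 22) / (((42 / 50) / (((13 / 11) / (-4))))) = -2535 / 611534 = -0.00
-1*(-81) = 81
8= 8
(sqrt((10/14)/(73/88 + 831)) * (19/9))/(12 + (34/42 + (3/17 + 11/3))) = 646 * sqrt(56364770)/1305539835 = 0.00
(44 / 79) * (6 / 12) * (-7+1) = -1.67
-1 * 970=-970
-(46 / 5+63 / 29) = -1649 / 145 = -11.37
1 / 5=0.20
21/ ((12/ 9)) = 15.75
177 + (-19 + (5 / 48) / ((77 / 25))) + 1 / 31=18110579 / 114576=158.07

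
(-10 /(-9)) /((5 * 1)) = 0.22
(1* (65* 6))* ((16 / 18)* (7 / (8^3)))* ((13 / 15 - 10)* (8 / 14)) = -1781 / 72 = -24.74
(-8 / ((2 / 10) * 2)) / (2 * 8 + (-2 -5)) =-20 / 9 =-2.22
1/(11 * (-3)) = -1/33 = -0.03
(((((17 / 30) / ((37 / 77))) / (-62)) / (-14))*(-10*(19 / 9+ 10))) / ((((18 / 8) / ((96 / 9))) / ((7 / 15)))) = -4565792 / 12542445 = -0.36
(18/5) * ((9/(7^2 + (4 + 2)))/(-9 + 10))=162/275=0.59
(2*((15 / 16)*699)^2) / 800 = 4397409 / 4096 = 1073.59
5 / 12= 0.42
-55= -55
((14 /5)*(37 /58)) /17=259 /2465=0.11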